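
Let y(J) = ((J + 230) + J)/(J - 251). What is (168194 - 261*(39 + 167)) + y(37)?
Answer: 12243644/107 ≈ 1.1443e+5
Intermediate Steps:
y(J) = (230 + 2*J)/(-251 + J) (y(J) = ((230 + J) + J)/(-251 + J) = (230 + 2*J)/(-251 + J))
(168194 - 261*(39 + 167)) + y(37) = (168194 - 261*(39 + 167)) + 2*(115 + 37)/(-251 + 37) = (168194 - 261*206) + 2*152/(-214) = (168194 - 53766) + 2*(-1/214)*152 = 114428 - 152/107 = 12243644/107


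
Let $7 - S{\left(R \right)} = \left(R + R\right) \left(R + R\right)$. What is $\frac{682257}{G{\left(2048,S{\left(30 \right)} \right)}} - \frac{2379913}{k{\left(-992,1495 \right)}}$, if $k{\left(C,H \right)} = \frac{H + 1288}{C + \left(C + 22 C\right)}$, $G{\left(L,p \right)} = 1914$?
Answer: $\frac{3286393721839}{161414} \approx 2.036 \cdot 10^{7}$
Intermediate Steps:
$S{\left(R \right)} = 7 - 4 R^{2}$ ($S{\left(R \right)} = 7 - \left(R + R\right) \left(R + R\right) = 7 - 2 R 2 R = 7 - 4 R^{2}$)
$k{\left(C,H \right)} = \frac{1288 + H}{24 C}$ ($k{\left(C,H \right)} = \frac{1288 + H}{C + 23 C} = \frac{1288 + H}{24 C}$)
$\frac{682257}{G{\left(2048,S{\left(30 \right)} \right)}} - \frac{2379913}{k{\left(-992,1495 \right)}} = \frac{682257}{1914} - \frac{2379913}{\frac{1}{24} \frac{1}{-992} \left(1288 + 1495\right)} = 682257 \cdot \frac{1}{1914} - \frac{2379913}{\frac{1}{24} \left(- \frac{1}{992}\right) 2783} = \frac{227419}{638} - \frac{2379913}{- \frac{2783}{23808}} = \frac{227419}{638} - - \frac{56660968704}{2783} = \frac{227419}{638} + \frac{56660968704}{2783} = \frac{3286393721839}{161414}$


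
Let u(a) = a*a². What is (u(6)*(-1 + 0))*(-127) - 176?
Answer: 27256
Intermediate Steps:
u(a) = a³
(u(6)*(-1 + 0))*(-127) - 176 = (6³*(-1 + 0))*(-127) - 176 = (216*(-1))*(-127) - 176 = -216*(-127) - 176 = 27432 - 176 = 27256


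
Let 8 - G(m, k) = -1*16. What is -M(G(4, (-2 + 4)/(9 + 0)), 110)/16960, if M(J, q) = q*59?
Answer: -649/1696 ≈ -0.38267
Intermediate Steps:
G(m, k) = 24 (G(m, k) = 8 - (-1)*16 = 8 - 1*(-16) = 8 + 16 = 24)
M(J, q) = 59*q
-M(G(4, (-2 + 4)/(9 + 0)), 110)/16960 = -59*110/16960 = -1*6490*(1/16960) = -6490*1/16960 = -649/1696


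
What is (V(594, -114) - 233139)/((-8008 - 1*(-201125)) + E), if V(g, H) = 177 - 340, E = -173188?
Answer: -233302/19929 ≈ -11.707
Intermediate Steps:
V(g, H) = -163
(V(594, -114) - 233139)/((-8008 - 1*(-201125)) + E) = (-163 - 233139)/((-8008 - 1*(-201125)) - 173188) = -233302/((-8008 + 201125) - 173188) = -233302/(193117 - 173188) = -233302/19929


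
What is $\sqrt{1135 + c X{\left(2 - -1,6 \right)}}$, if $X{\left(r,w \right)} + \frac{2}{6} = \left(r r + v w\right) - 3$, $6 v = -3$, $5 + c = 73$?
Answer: $\frac{\sqrt{11847}}{3} \approx 36.281$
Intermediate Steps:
$c = 68$ ($c = -5 + 73 = 68$)
$v = - \frac{1}{2}$ ($v = \frac{1}{6} \left(-3\right) = - \frac{1}{2} \approx -0.5$)
$X{\left(r,w \right)} = - \frac{10}{3} + r^{2} - \frac{w}{2}$ ($X{\left(r,w \right)} = - \frac{1}{3} - \left(3 + \frac{w}{2} - r r\right) = - \frac{1}{3} - \left(3 + \frac{w}{2} - r^{2}\right) = - \frac{10}{3} + r^{2} - \frac{w}{2}$)
$\sqrt{1135 + c X{\left(2 - -1,6 \right)}} = \sqrt{1135 + 68 \left(- \frac{10}{3} + \left(2 - -1\right)^{2} - 3\right)} = \sqrt{1135 + 68 \left(- \frac{10}{3} + \left(2 + 1\right)^{2} - 3\right)} = \sqrt{1135 + 68 \left(- \frac{10}{3} + 3^{2} - 3\right)} = \sqrt{1135 + 68 \left(- \frac{10}{3} + 9 - 3\right)} = \sqrt{1135 + 68 \cdot \frac{8}{3}} = \sqrt{1135 + \frac{544}{3}} = \sqrt{\frac{3949}{3}} = \frac{\sqrt{11847}}{3}$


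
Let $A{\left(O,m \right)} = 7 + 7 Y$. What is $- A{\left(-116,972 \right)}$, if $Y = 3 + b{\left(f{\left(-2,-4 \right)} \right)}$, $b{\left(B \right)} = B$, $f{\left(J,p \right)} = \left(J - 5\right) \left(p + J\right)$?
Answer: $-322$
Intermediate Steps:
$f{\left(J,p \right)} = \left(-5 + J\right) \left(J + p\right)$
$Y = 45$ ($Y = 3 - \left(-38 - 4\right) = 3 + \left(4 + 10 + 20 + 8\right) = 3 + 42 = 45$)
$A{\left(O,m \right)} = 322$ ($A{\left(O,m \right)} = 7 + 7 \cdot 45 = 7 + 315 = 322$)
$- A{\left(-116,972 \right)} = \left(-1\right) 322 = -322$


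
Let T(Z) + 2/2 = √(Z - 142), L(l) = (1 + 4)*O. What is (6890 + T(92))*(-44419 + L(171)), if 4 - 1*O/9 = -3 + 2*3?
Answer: -305692486 - 221870*I*√2 ≈ -3.0569e+8 - 3.1377e+5*I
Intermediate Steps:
O = 9 (O = 36 - 9*(-3 + 2*3) = 36 - 9*(-3 + 6) = 36 - 9*3 = 36 - 27 = 9)
L(l) = 45 (L(l) = (1 + 4)*9 = 5*9 = 45)
T(Z) = -1 + √(-142 + Z) (T(Z) = -1 + √(Z - 142) = -1 + √(-142 + Z))
(6890 + T(92))*(-44419 + L(171)) = (6890 + (-1 + √(-142 + 92)))*(-44419 + 45) = (6890 + (-1 + √(-50)))*(-44374) = (6890 + (-1 + 5*I*√2))*(-44374) = (6889 + 5*I*√2)*(-44374) = -305692486 - 221870*I*√2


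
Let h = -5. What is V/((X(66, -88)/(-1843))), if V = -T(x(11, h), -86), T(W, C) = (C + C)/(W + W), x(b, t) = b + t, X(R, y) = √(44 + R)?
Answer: -79249*√110/330 ≈ -2518.7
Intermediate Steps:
T(W, C) = C/W (T(W, C) = (2*C)/((2*W)) = (2*C)*(1/(2*W)) = C/W)
V = 43/3 (V = -(-86)/(11 - 5) = -(-86)/6 = -1*(-43/3) = 43/3 ≈ 14.333)
V/((X(66, -88)/(-1843))) = 43/(3*((√(44 + 66)/(-1843)))) = 43/(3*((√110*(-1/1843)))) = 43/(3*((-√110/1843))) = 43*(-1843*√110/110)/3 = -79249*√110/330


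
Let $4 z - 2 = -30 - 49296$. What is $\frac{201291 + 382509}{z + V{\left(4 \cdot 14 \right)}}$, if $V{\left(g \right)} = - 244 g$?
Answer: $- \frac{38920}{1733} \approx -22.458$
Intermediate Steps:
$z = -12331$ ($z = \frac{1}{2} + \frac{-30 - 49296}{4} = \frac{1}{2} + \frac{1}{4} \left(-49326\right) = \frac{1}{2} - \frac{24663}{2} = -12331$)
$\frac{201291 + 382509}{z + V{\left(4 \cdot 14 \right)}} = \frac{201291 + 382509}{-12331 - 244 \cdot 4 \cdot 14} = \frac{583800}{-12331 - 13664} = \frac{583800}{-25995} = 583800 \left(- \frac{1}{25995}\right) = - \frac{38920}{1733}$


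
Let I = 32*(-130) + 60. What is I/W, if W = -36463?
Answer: 4100/36463 ≈ 0.11244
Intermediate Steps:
I = -4100 (I = -4160 + 60 = -4100)
I/W = -4100/(-36463) = -4100*(-1/36463) = 4100/36463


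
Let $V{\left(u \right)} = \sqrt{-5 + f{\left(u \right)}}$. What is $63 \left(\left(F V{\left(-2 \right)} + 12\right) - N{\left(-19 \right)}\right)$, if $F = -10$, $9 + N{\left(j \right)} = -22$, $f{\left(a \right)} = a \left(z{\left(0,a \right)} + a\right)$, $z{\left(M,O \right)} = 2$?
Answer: $2709 - 630 i \sqrt{5} \approx 2709.0 - 1408.7 i$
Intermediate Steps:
$f{\left(a \right)} = a \left(2 + a\right)$
$N{\left(j \right)} = -31$ ($N{\left(j \right)} = -9 - 22 = -31$)
$V{\left(u \right)} = \sqrt{-5 + u \left(2 + u\right)}$
$63 \left(\left(F V{\left(-2 \right)} + 12\right) - N{\left(-19 \right)}\right) = 63 \left(\left(- 10 \sqrt{-5 - 2 \left(2 - 2\right)} + 12\right) - -31\right) = 63 \left(\left(- 10 \sqrt{-5 - 0} + 12\right) + 31\right) = 63 \left(\left(- 10 \sqrt{-5 + 0} + 12\right) + 31\right) = 63 \left(\left(- 10 \sqrt{-5} + 12\right) + 31\right) = 63 \left(\left(- 10 i \sqrt{5} + 12\right) + 31\right) = 63 \left(\left(12 - 10 i \sqrt{5}\right) + 31\right) = 63 \left(43 - 10 i \sqrt{5}\right) = 2709 - 630 i \sqrt{5}$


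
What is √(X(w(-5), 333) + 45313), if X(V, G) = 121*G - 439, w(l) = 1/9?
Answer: 3*√9463 ≈ 291.83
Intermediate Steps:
w(l) = ⅑
X(V, G) = -439 + 121*G
√(X(w(-5), 333) + 45313) = √((-439 + 121*333) + 45313) = √((-439 + 40293) + 45313) = √(39854 + 45313) = √85167 = 3*√9463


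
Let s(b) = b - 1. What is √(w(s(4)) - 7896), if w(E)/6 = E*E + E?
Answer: 4*I*√489 ≈ 88.453*I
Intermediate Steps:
s(b) = -1 + b
w(E) = 6*E + 6*E² (w(E) = 6*(E*E + E) = 6*(E² + E) = 6*(E + E²) = 6*E + 6*E²)
√(w(s(4)) - 7896) = √(6*(-1 + 4)*(1 + (-1 + 4)) - 7896) = √(6*3*(1 + 3) - 7896) = √(6*3*4 - 7896) = √(72 - 7896) = √(-7824) = 4*I*√489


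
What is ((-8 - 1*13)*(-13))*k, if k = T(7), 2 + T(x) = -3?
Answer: -1365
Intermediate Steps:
T(x) = -5 (T(x) = -2 - 3 = -5)
k = -5
((-8 - 1*13)*(-13))*k = ((-8 - 1*13)*(-13))*(-5) = ((-8 - 13)*(-13))*(-5) = -21*(-13)*(-5) = 273*(-5) = -1365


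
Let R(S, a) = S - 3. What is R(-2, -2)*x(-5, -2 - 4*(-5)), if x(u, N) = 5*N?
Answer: -450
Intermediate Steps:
R(S, a) = -3 + S
R(-2, -2)*x(-5, -2 - 4*(-5)) = (-3 - 2)*(5*(-2 - 4*(-5))) = -25*(-2 + 20) = -25*18 = -5*90 = -450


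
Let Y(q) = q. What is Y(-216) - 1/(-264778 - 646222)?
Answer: -196775999/911000 ≈ -216.00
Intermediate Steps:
Y(-216) - 1/(-264778 - 646222) = -216 - 1/(-264778 - 646222) = -216 - 1/(-911000) = -216 - 1*(-1/911000) = -216 + 1/911000 = -196775999/911000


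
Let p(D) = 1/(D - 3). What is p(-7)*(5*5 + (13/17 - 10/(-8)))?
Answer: -1837/680 ≈ -2.7015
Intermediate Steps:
p(D) = 1/(-3 + D)
p(-7)*(5*5 + (13/17 - 10/(-8))) = (5*5 + (13/17 - 10/(-8)))/(-3 - 7) = (25 + (13*(1/17) - 10*(-1/8)))/(-10) = -(25 + (13/17 + 5/4))/10 = -(25 + 137/68)/10 = -1/10*1837/68 = -1837/680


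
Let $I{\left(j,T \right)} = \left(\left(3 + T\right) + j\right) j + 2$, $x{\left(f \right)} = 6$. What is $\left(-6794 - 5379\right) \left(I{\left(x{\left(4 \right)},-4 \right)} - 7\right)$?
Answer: $-304325$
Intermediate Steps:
$I{\left(j,T \right)} = 2 + j \left(3 + T + j\right)$ ($I{\left(j,T \right)} = \left(3 + T + j\right) j + 2 = j \left(3 + T + j\right) + 2 = 2 + j \left(3 + T + j\right)$)
$\left(-6794 - 5379\right) \left(I{\left(x{\left(4 \right)},-4 \right)} - 7\right) = \left(-6794 - 5379\right) \left(\left(2 + 6^{2} + 3 \cdot 6 - 24\right) - 7\right) = \left(-6794 - 5379\right) \left(\left(2 + 36 + 18 - 24\right) - 7\right) = - 12173 \left(32 - 7\right) = \left(-12173\right) 25 = -304325$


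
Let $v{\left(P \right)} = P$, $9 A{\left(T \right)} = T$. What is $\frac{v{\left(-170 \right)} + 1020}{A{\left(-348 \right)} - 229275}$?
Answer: $- \frac{2550}{687941} \approx -0.0037067$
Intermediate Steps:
$A{\left(T \right)} = \frac{T}{9}$
$\frac{v{\left(-170 \right)} + 1020}{A{\left(-348 \right)} - 229275} = \frac{-170 + 1020}{\frac{1}{9} \left(-348\right) - 229275} = \frac{850}{- \frac{116}{3} - 229275} = \frac{850}{- \frac{687941}{3}} = 850 \left(- \frac{3}{687941}\right) = - \frac{2550}{687941}$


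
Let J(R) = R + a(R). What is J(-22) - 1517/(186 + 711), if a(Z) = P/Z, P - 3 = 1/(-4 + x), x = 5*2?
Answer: -313575/13156 ≈ -23.835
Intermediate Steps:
x = 10
P = 19/6 (P = 3 + 1/(-4 + 10) = 3 + 1/6 = 19/6 ≈ 3.1667)
a(Z) = 19/(6*Z)
J(R) = R + 19/(6*R)
J(-22) - 1517/(186 + 711) = (-22 + (19/6)/(-22)) - 1517/(186 + 711) = (-22 + (19/6)*(-1/22)) - 1517/897 = (-22 - 19/132) - 1517*1/897 = -2923/132 - 1517/897 = -313575/13156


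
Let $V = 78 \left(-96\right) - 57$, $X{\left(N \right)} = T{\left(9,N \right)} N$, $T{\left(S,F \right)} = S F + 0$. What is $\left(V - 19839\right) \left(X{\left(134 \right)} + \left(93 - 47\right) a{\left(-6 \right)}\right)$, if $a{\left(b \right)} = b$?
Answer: $-4417805952$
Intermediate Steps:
$T{\left(S,F \right)} = F S$ ($T{\left(S,F \right)} = F S + 0 = F S$)
$X{\left(N \right)} = 9 N^{2}$ ($X{\left(N \right)} = N 9 N = 9 N N = 9 N^{2}$)
$V = -7545$ ($V = -7488 - 57 = -7545$)
$\left(V - 19839\right) \left(X{\left(134 \right)} + \left(93 - 47\right) a{\left(-6 \right)}\right) = \left(-7545 - 19839\right) \left(9 \cdot 134^{2} + \left(93 - 47\right) \left(-6\right)\right) = - 27384 \left(9 \cdot 17956 + 46 \left(-6\right)\right) = - 27384 \left(161604 - 276\right) = \left(-27384\right) 161328 = -4417805952$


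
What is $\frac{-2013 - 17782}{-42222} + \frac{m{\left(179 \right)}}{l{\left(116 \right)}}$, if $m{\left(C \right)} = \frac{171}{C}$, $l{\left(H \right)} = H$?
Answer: $\frac{209121671}{438348804} \approx 0.47707$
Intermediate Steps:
$\frac{-2013 - 17782}{-42222} + \frac{m{\left(179 \right)}}{l{\left(116 \right)}} = \frac{-2013 - 17782}{-42222} + \frac{171 \cdot \frac{1}{179}}{116} = \left(-19795\right) \left(- \frac{1}{42222}\right) + 171 \cdot \frac{1}{179} \cdot \frac{1}{116} = \frac{19795}{42222} + \frac{171}{179} \cdot \frac{1}{116} = \frac{19795}{42222} + \frac{171}{20764} = \frac{209121671}{438348804}$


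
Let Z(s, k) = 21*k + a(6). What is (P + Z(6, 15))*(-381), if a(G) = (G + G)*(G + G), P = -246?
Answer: -81153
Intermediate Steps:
a(G) = 4*G² (a(G) = (2*G)*(2*G) = 4*G²)
Z(s, k) = 144 + 21*k (Z(s, k) = 21*k + 4*6² = 21*k + 4*36 = 21*k + 144 = 144 + 21*k)
(P + Z(6, 15))*(-381) = (-246 + (144 + 21*15))*(-381) = (-246 + (144 + 315))*(-381) = (-246 + 459)*(-381) = 213*(-381) = -81153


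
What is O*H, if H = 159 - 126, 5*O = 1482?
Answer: 48906/5 ≈ 9781.2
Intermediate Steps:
O = 1482/5 (O = (1/5)*1482 = 1482/5 ≈ 296.40)
H = 33
O*H = (1482/5)*33 = 48906/5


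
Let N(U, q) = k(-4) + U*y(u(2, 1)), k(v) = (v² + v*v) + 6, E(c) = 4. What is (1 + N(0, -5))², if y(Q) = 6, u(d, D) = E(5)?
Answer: 1521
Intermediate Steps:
u(d, D) = 4
k(v) = 6 + 2*v² (k(v) = (v² + v²) + 6 = 2*v² + 6 = 6 + 2*v²)
N(U, q) = 38 + 6*U (N(U, q) = (6 + 2*(-4)²) + U*6 = (6 + 2*16) + 6*U = (6 + 32) + 6*U = 38 + 6*U)
(1 + N(0, -5))² = (1 + (38 + 6*0))² = (1 + (38 + 0))² = (1 + 38)² = 39² = 1521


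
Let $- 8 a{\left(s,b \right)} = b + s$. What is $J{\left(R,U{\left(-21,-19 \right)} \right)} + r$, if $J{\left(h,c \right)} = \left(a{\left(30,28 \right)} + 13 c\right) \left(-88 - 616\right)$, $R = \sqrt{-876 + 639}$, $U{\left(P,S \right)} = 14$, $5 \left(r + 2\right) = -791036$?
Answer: $- \frac{1406166}{5} \approx -2.8123 \cdot 10^{5}$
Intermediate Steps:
$r = - \frac{791046}{5}$ ($r = -2 + \frac{1}{5} \left(-791036\right) = -2 - \frac{791036}{5} = - \frac{791046}{5} \approx -1.5821 \cdot 10^{5}$)
$a{\left(s,b \right)} = - \frac{b}{8} - \frac{s}{8}$ ($a{\left(s,b \right)} = - \frac{b + s}{8} = - \frac{b}{8} - \frac{s}{8}$)
$R = i \sqrt{237}$ ($R = \sqrt{-237} = i \sqrt{237} \approx 15.395 i$)
$J{\left(h,c \right)} = 5104 - 9152 c$ ($J{\left(h,c \right)} = \left(\left(\left(- \frac{1}{8}\right) 28 - \frac{15}{4}\right) + 13 c\right) \left(-88 - 616\right) = \left(\left(- \frac{7}{2} - \frac{15}{4}\right) + 13 c\right) \left(-704\right) = \left(- \frac{29}{4} + 13 c\right) \left(-704\right) = 5104 - 9152 c$)
$J{\left(R,U{\left(-21,-19 \right)} \right)} + r = \left(5104 - 128128\right) - \frac{791046}{5} = -123024 - \frac{791046}{5} = - \frac{1406166}{5}$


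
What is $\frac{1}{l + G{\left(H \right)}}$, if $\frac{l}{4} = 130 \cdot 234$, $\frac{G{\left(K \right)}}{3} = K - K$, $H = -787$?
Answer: $\frac{1}{121680} \approx 8.2183 \cdot 10^{-6}$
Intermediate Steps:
$G{\left(K \right)} = 0$ ($G{\left(K \right)} = 3 \left(K - K\right) = 3 \cdot 0 = 0$)
$l = 121680$ ($l = 4 \cdot 130 \cdot 234 = 4 \cdot 30420 = 121680$)
$\frac{1}{l + G{\left(H \right)}} = \frac{1}{121680 + 0} = \frac{1}{121680}$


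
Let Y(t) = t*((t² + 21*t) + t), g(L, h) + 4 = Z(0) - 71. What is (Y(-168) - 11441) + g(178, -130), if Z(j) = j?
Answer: -4132220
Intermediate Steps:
g(L, h) = -75 (g(L, h) = -4 + (0 - 71) = -4 - 71 = -75)
Y(t) = t*(t² + 22*t)
(Y(-168) - 11441) + g(178, -130) = ((-168)²*(22 - 168) - 11441) - 75 = (28224*(-146) - 11441) - 75 = (-4120704 - 11441) - 75 = -4132145 - 75 = -4132220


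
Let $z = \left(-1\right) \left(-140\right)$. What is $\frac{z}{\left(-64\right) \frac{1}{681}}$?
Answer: $- \frac{23835}{16} \approx -1489.7$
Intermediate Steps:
$z = 140$
$\frac{z}{\left(-64\right) \frac{1}{681}} = \frac{140}{\left(-64\right) \frac{1}{681}} = \frac{140}{- \frac{64}{681}} = 140 \left(- \frac{681}{64}\right) = - \frac{23835}{16}$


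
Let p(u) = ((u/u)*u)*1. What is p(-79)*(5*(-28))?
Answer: 11060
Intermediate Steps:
p(u) = u (p(u) = (1*u)*1 = u*1 = u)
p(-79)*(5*(-28)) = -395*(-28) = -79*(-140) = 11060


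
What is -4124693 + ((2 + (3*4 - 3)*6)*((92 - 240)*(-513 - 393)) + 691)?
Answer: 3384926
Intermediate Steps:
-4124693 + ((2 + (3*4 - 3)*6)*((92 - 240)*(-513 - 393)) + 691) = -4124693 + ((2 + (12 - 3)*6)*(-148*(-906)) + 691) = -4124693 + ((2 + 9*6)*134088 + 691) = -4124693 + ((2 + 54)*134088 + 691) = -4124693 + (56*134088 + 691) = -4124693 + (7508928 + 691) = -4124693 + 7509619 = 3384926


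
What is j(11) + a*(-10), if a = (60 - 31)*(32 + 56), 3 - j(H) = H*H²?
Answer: -26848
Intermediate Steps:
j(H) = 3 - H³ (j(H) = 3 - H*H² = 3 - H³)
a = 2552 (a = 29*88 = 2552)
j(11) + a*(-10) = (3 - 1*11³) + 2552*(-10) = (3 - 1*1331) - 25520 = (3 - 1331) - 25520 = -1328 - 25520 = -26848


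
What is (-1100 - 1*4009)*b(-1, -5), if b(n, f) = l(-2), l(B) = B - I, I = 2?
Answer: 20436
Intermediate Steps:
l(B) = -2 + B (l(B) = B - 1*2 = B - 2 = -2 + B)
b(n, f) = -4 (b(n, f) = -2 - 2 = -4)
(-1100 - 1*4009)*b(-1, -5) = (-1100 - 1*4009)*(-4) = (-1100 - 4009)*(-4) = -5109*(-4) = 20436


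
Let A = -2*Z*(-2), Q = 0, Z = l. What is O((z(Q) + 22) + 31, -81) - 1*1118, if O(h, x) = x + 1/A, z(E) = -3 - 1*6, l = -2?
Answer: -9593/8 ≈ -1199.1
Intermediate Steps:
Z = -2
z(E) = -9 (z(E) = -3 - 6 = -9)
A = -8 (A = -2*(-2)*(-2) = 4*(-2) = -8)
O(h, x) = -⅛ + x (O(h, x) = x + 1/(-8) = x - ⅛ = -⅛ + x)
O((z(Q) + 22) + 31, -81) - 1*1118 = (-⅛ - 81) - 1*1118 = -649/8 - 1118 = -9593/8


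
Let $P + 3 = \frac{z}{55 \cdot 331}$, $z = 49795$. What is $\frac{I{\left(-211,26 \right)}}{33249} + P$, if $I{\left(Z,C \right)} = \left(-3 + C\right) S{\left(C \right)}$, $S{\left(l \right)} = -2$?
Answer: $- \frac{32219522}{121059609} \approx -0.26615$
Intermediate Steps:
$P = - \frac{964}{3641}$ ($P = -3 + \frac{49795}{55 \cdot 331} = -3 + \frac{49795}{18205} = -3 + 49795 \cdot \frac{1}{18205} = -3 + \frac{9959}{3641} = - \frac{964}{3641} \approx -0.26476$)
$I{\left(Z,C \right)} = 6 - 2 C$ ($I{\left(Z,C \right)} = \left(-3 + C\right) \left(-2\right) = 6 - 2 C$)
$\frac{I{\left(-211,26 \right)}}{33249} + P = \frac{6 - 52}{33249} - \frac{964}{3641} = \left(6 - 52\right) \frac{1}{33249} - \frac{964}{3641} = \left(-46\right) \frac{1}{33249} - \frac{964}{3641} = - \frac{46}{33249} - \frac{964}{3641} = - \frac{32219522}{121059609}$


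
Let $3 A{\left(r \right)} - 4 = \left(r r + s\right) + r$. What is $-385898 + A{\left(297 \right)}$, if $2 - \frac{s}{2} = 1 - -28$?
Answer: $- \frac{1069238}{3} \approx -3.5641 \cdot 10^{5}$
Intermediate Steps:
$s = -54$ ($s = 4 - 2 \left(1 - -28\right) = 4 - 2 \left(1 + \left(-52 + 80\right)\right) = 4 - 2 \left(1 + 28\right) = 4 - 58 = -54$)
$A{\left(r \right)} = - \frac{50}{3} + \frac{r}{3} + \frac{r^{2}}{3}$ ($A{\left(r \right)} = \frac{4}{3} + \frac{\left(r r - 54\right) + r}{3} = \frac{4}{3} + \frac{\left(r^{2} - 54\right) + r}{3} = \frac{4}{3} + \frac{\left(-54 + r^{2}\right) + r}{3} = \frac{4}{3} + \frac{-54 + r + r^{2}}{3} = \frac{4}{3} + \left(-18 + \frac{r}{3} + \frac{r^{2}}{3}\right) = - \frac{50}{3} + \frac{r}{3} + \frac{r^{2}}{3}$)
$-385898 + A{\left(297 \right)} = -385898 + \left(- \frac{50}{3} + \frac{1}{3} \cdot 297 + \frac{297^{2}}{3}\right) = -385898 + \left(- \frac{50}{3} + 99 + \frac{1}{3} \cdot 88209\right) = -385898 + \left(- \frac{50}{3} + 99 + 29403\right) = -385898 + \frac{88456}{3} = - \frac{1069238}{3}$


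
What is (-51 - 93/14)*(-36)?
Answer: 14526/7 ≈ 2075.1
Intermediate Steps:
(-51 - 93/14)*(-36) = -807/14*(-36) = 14526/7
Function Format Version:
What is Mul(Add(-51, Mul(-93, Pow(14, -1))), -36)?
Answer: Rational(14526, 7) ≈ 2075.1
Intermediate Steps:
Mul(Add(-51, Mul(-93, Pow(14, -1))), -36) = Mul(Add(-51, Mul(-93, Rational(1, 14))), -36) = Mul(Add(-51, Rational(-93, 14)), -36) = Mul(Rational(-807, 14), -36) = Rational(14526, 7)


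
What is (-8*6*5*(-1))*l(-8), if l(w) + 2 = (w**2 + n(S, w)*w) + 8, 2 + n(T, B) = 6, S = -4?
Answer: 9120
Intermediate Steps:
n(T, B) = 4 (n(T, B) = -2 + 6 = 4)
l(w) = 6 + w**2 + 4*w (l(w) = -2 + ((w**2 + 4*w) + 8) = -2 + (8 + w**2 + 4*w) = 6 + w**2 + 4*w)
(-8*6*5*(-1))*l(-8) = (-8*6*5*(-1))*(6 + (-8)**2 + 4*(-8)) = (-240*(-1))*(6 + 64 - 32) = -8*(-30)*38 = 240*38 = 9120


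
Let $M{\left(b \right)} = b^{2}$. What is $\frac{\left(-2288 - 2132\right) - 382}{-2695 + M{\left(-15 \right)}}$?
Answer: $\frac{2401}{1235} \approx 1.9441$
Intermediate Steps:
$\frac{\left(-2288 - 2132\right) - 382}{-2695 + M{\left(-15 \right)}} = \frac{\left(-2288 - 2132\right) - 382}{-2695 + \left(-15\right)^{2}} = \frac{\left(-2288 - 2132\right) - 382}{-2695 + 225} = \frac{-4420 - 382}{-2470} = \left(-4802\right) \left(- \frac{1}{2470}\right) = \frac{2401}{1235}$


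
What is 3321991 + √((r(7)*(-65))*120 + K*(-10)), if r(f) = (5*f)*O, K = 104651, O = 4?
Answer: 3321991 + I*√2138510 ≈ 3.322e+6 + 1462.4*I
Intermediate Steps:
r(f) = 20*f (r(f) = (5*f)*4 = 20*f)
3321991 + √((r(7)*(-65))*120 + K*(-10)) = 3321991 + √(((20*7)*(-65))*120 + 104651*(-10)) = 3321991 + √((140*(-65))*120 - 1046510) = 3321991 + √(-9100*120 - 1046510) = 3321991 + √(-1092000 - 1046510) = 3321991 + √(-2138510) = 3321991 + I*√2138510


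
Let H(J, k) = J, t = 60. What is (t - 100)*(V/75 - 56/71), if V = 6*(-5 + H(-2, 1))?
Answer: 19152/355 ≈ 53.949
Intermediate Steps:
V = -42 (V = 6*(-5 - 2) = 6*(-7) = -42)
(t - 100)*(V/75 - 56/71) = (60 - 100)*(-42/75 - 56/71) = -40*(-42*1/75 - 56*1/71) = -40*(-14/25 - 56/71) = -40*(-2394/1775) = 19152/355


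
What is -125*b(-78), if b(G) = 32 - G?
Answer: -13750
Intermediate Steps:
-125*b(-78) = -125*(32 - 1*(-78)) = -125*(32 + 78) = -125*110 = -13750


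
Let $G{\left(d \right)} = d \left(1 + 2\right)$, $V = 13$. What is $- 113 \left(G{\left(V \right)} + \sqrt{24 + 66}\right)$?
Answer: $-4407 - 339 \sqrt{10} \approx -5479.0$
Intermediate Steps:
$G{\left(d \right)} = 3 d$ ($G{\left(d \right)} = d 3 = 3 d$)
$- 113 \left(G{\left(V \right)} + \sqrt{24 + 66}\right) = - 113 \left(3 \cdot 13 + \sqrt{24 + 66}\right) = - 113 \left(39 + \sqrt{90}\right) = - 113 \left(39 + 3 \sqrt{10}\right) = -4407 - 339 \sqrt{10}$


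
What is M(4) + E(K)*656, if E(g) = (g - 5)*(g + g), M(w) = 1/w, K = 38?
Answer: 6580993/4 ≈ 1.6452e+6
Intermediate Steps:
E(g) = 2*g*(-5 + g) (E(g) = (-5 + g)*(2*g) = 2*g*(-5 + g))
M(4) + E(K)*656 = 1/4 + (2*38*(-5 + 38))*656 = ¼ + (2*38*33)*656 = ¼ + 2508*656 = ¼ + 1645248 = 6580993/4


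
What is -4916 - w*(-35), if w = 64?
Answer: -2676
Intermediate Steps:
-4916 - w*(-35) = -4916 - 64*(-35) = -4916 - 1*(-2240) = -4916 + 2240 = -2676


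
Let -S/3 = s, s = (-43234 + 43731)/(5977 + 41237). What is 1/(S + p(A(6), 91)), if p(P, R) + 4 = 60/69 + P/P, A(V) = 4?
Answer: -361974/782593 ≈ -0.46253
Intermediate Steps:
s = 497/47214 ≈ 0.010527
p(P, R) = -49/23 (p(P, R) = -4 + (60/69 + P/P) = -4 + (60*(1/69) + 1) = -4 + (20/23 + 1) = -4 + 43/23 = -49/23)
S = -497/15738 (S = -3*497/47214 = -497/15738 ≈ -0.031580)
1/(S + p(A(6), 91)) = 1/(-497/15738 - 49/23) = 1/(-782593/361974) = -361974/782593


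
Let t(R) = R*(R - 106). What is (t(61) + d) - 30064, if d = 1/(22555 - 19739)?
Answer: -92390143/2816 ≈ -32809.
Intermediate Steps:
d = 1/2816 ≈ 0.00035511
t(R) = R*(-106 + R)
(t(61) + d) - 30064 = (61*(-106 + 61) + 1/2816) - 30064 = (61*(-45) + 1/2816) - 30064 = (-2745 + 1/2816) - 30064 = -7729919/2816 - 30064 = -92390143/2816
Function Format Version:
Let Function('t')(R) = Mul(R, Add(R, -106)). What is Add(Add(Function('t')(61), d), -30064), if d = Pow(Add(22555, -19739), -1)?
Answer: Rational(-92390143, 2816) ≈ -32809.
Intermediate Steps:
d = Rational(1, 2816) (d = Pow(2816, -1) = Rational(1, 2816) ≈ 0.00035511)
Function('t')(R) = Mul(R, Add(-106, R))
Add(Add(Function('t')(61), d), -30064) = Add(Add(Mul(61, Add(-106, 61)), Rational(1, 2816)), -30064) = Add(Add(Mul(61, -45), Rational(1, 2816)), -30064) = Add(Add(-2745, Rational(1, 2816)), -30064) = Add(Rational(-7729919, 2816), -30064) = Rational(-92390143, 2816)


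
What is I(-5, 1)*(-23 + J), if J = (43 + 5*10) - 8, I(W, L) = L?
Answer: 62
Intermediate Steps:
J = 85 (J = (43 + 50) - 8 = 93 - 8 = 85)
I(-5, 1)*(-23 + J) = 1*(-23 + 85) = 1*62 = 62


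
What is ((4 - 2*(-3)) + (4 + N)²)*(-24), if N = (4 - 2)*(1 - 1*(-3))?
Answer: -3696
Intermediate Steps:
N = 8 (N = 2*(1 + 3) = 2*4 = 8)
((4 - 2*(-3)) + (4 + N)²)*(-24) = ((4 - 2*(-3)) + (4 + 8)²)*(-24) = ((4 + 6) + 12²)*(-24) = (10 + 144)*(-24) = 154*(-24) = -3696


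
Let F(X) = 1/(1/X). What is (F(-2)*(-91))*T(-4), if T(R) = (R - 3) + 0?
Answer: -1274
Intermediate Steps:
T(R) = -3 + R (T(R) = (-3 + R) + 0 = -3 + R)
F(X) = X
(F(-2)*(-91))*T(-4) = (-2*(-91))*(-3 - 4) = 182*(-7) = -1274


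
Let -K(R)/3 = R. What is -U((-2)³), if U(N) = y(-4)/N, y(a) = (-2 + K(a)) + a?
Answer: ¾ ≈ 0.75000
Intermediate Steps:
K(R) = -3*R
y(a) = -2 - 2*a (y(a) = (-2 - 3*a) + a = -2 - 2*a)
U(N) = 6/N (U(N) = (-2 - 2*(-4))/N = (-2 + 8)/N = 6/N)
-U((-2)³) = -6/((-2)³) = -6/(-8) = -6*(-1)/8 = -1*(-¾) = ¾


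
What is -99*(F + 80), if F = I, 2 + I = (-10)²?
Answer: -17622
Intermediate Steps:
I = 98 (I = -2 + (-10)² = -2 + 100 = 98)
F = 98
-99*(F + 80) = -99*(98 + 80) = -99*178 = -17622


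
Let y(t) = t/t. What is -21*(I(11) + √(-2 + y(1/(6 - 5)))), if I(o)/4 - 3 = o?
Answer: -1176 - 21*I ≈ -1176.0 - 21.0*I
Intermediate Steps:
I(o) = 12 + 4*o
y(t) = 1
-21*(I(11) + √(-2 + y(1/(6 - 5)))) = -21*((12 + 4*11) + √(-2 + 1)) = -21*((12 + 44) + √(-1)) = -21*(56 + I) = -1176 - 21*I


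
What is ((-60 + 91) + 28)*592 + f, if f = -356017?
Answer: -321089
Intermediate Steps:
((-60 + 91) + 28)*592 + f = ((-60 + 91) + 28)*592 - 356017 = (31 + 28)*592 - 356017 = 59*592 - 356017 = 34928 - 356017 = -321089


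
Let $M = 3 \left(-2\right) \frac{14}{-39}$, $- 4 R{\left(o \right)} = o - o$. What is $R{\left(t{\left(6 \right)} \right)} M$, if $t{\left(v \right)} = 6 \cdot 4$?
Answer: $0$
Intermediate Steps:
$t{\left(v \right)} = 24$
$R{\left(o \right)} = 0$ ($R{\left(o \right)} = - \frac{o - o}{4} = \left(- \frac{1}{4}\right) 0 = 0$)
$M = \frac{28}{13}$ ($M = - 6 \cdot 14 \left(- \frac{1}{39}\right) = \left(-6\right) \left(- \frac{14}{39}\right) = \frac{28}{13} \approx 2.1538$)
$R{\left(t{\left(6 \right)} \right)} M = 0 \cdot \frac{28}{13} = 0$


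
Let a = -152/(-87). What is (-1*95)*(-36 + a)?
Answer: 283100/87 ≈ 3254.0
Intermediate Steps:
a = 152/87 (a = -152*(-1/87) = 152/87 ≈ 1.7471)
(-1*95)*(-36 + a) = (-1*95)*(-36 + 152/87) = -95*(-2980/87) = 283100/87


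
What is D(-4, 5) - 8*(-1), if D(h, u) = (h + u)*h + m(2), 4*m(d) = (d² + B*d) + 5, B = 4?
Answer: 33/4 ≈ 8.2500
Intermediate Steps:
m(d) = 5/4 + d + d²/4 (m(d) = ((d² + 4*d) + 5)/4 = (5 + d² + 4*d)/4 = 5/4 + d + d²/4)
D(h, u) = 17/4 + h*(h + u) (D(h, u) = (h + u)*h + (5/4 + 2 + (¼)*2²) = h*(h + u) + (5/4 + 2 + (¼)*4) = h*(h + u) + (5/4 + 2 + 1) = h*(h + u) + 17/4 = 17/4 + h*(h + u))
D(-4, 5) - 8*(-1) = (17/4 + (-4)² - 4*5) - 8*(-1) = (17/4 + 16 - 20) + 8 = ¼ + 8 = 33/4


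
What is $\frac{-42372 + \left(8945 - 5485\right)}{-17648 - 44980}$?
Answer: $\frac{9728}{15657} \approx 0.62132$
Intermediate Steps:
$\frac{-42372 + \left(8945 - 5485\right)}{-17648 - 44980} = \frac{-42372 + \left(8945 - 5485\right)}{-62628} = \left(-42372 + 3460\right) \left(- \frac{1}{62628}\right) = \left(-38912\right) \left(- \frac{1}{62628}\right) = \frac{9728}{15657}$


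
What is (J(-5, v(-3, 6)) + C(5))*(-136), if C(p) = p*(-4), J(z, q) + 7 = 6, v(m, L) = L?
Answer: 2856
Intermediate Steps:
J(z, q) = -1 (J(z, q) = -7 + 6 = -1)
C(p) = -4*p
(J(-5, v(-3, 6)) + C(5))*(-136) = (-1 - 4*5)*(-136) = (-1 - 20)*(-136) = -21*(-136) = 2856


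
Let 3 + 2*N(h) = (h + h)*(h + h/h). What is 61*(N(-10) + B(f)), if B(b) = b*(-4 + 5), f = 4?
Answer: 11285/2 ≈ 5642.5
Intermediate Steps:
B(b) = b (B(b) = b*1 = b)
N(h) = -3/2 + h*(1 + h) (N(h) = -3/2 + ((h + h)*(h + h/h))/2 = -3/2 + ((2*h)*(h + 1))/2 = -3/2 + ((2*h)*(1 + h))/2 = -3/2 + (2*h*(1 + h))/2 = -3/2 + h*(1 + h))
61*(N(-10) + B(f)) = 61*((-3/2 - 10 + (-10)**2) + 4) = 61*((-3/2 - 10 + 100) + 4) = 61*(177/2 + 4) = 61*(185/2) = 11285/2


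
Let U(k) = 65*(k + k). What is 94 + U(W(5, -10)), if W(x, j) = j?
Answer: -1206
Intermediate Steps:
U(k) = 130*k (U(k) = 65*(2*k) = 130*k)
94 + U(W(5, -10)) = 94 + 130*(-10) = 94 - 1300 = -1206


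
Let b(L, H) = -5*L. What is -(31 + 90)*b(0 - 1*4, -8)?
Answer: -2420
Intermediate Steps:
-(31 + 90)*b(0 - 1*4, -8) = -(31 + 90)*(-5*(0 - 1*4)) = -121*(-5*(0 - 4)) = -121*(-5*(-4)) = -121*20 = -1*2420 = -2420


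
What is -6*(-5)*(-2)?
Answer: -60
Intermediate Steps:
-6*(-5)*(-2) = 30*(-2) = -60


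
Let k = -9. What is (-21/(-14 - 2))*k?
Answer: -189/16 ≈ -11.813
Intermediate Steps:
(-21/(-14 - 2))*k = (-21/(-14 - 2))*(-9) = (-21/(-16))*(-9) = -1/16*(-21)*(-9) = (21/16)*(-9) = -189/16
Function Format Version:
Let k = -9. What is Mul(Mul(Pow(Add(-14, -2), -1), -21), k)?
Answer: Rational(-189, 16) ≈ -11.813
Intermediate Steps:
Mul(Mul(Pow(Add(-14, -2), -1), -21), k) = Mul(Mul(Pow(Add(-14, -2), -1), -21), -9) = Mul(Mul(Pow(-16, -1), -21), -9) = Mul(Mul(Rational(-1, 16), -21), -9) = Mul(Rational(21, 16), -9) = Rational(-189, 16)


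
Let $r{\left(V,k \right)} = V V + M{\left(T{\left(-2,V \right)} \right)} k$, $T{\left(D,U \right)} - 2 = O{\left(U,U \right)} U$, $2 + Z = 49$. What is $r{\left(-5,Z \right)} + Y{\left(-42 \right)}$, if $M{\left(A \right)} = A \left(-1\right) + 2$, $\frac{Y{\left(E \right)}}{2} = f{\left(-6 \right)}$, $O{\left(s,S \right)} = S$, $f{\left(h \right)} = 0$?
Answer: $-1150$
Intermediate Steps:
$Z = 47$ ($Z = -2 + 49 = 47$)
$Y{\left(E \right)} = 0$ ($Y{\left(E \right)} = 2 \cdot 0 = 0$)
$T{\left(D,U \right)} = 2 + U^{2}$ ($T{\left(D,U \right)} = 2 + U U = 2 + U^{2}$)
$M{\left(A \right)} = 2 - A$ ($M{\left(A \right)} = - A + 2 = 2 - A$)
$r{\left(V,k \right)} = V^{2} - k V^{2}$ ($r{\left(V,k \right)} = V V + \left(2 - \left(2 + V^{2}\right)\right) k = V^{2} + \left(2 - \left(2 + V^{2}\right)\right) k = V^{2} + - V^{2} k = V^{2} - k V^{2}$)
$r{\left(-5,Z \right)} + Y{\left(-42 \right)} = \left(-5\right)^{2} \left(1 - 47\right) + 0 = 25 \left(1 - 47\right) + 0 = 25 \left(-46\right) + 0 = -1150 + 0 = -1150$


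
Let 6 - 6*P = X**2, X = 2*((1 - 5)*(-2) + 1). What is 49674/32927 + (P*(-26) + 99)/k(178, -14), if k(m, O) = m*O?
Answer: 10736347/11722012 ≈ 0.91591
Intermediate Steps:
k(m, O) = O*m
X = 18 (X = 2*(-4*(-2) + 1) = 2*(8 + 1) = 2*9 = 18)
P = -53 (P = 1 - 1/6*18**2 = 1 - 1/6*324 = 1 - 54 = -53)
49674/32927 + (P*(-26) + 99)/k(178, -14) = 49674/32927 + (-53*(-26) + 99)/((-14*178)) = 49674*(1/32927) + (1378 + 99)/(-2492) = 49674/32927 + 1477*(-1/2492) = 49674/32927 - 211/356 = 10736347/11722012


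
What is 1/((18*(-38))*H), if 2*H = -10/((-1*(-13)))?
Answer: 13/3420 ≈ 0.0038012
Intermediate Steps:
H = -5/13 (H = (-10/((-1*(-13))))/2 = (-10/13)/2 = (-10*1/13)/2 = (1/2)*(-10/13) = -5/13 ≈ -0.38462)
1/((18*(-38))*H) = 1/((18*(-38))*(-5/13)) = 1/(-684*(-5/13)) = 1/(3420/13) = 13/3420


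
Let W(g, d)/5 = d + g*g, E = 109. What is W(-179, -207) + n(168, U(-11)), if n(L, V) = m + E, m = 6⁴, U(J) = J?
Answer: 160575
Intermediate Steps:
m = 1296
n(L, V) = 1405 (n(L, V) = 1296 + 109 = 1405)
W(g, d) = 5*d + 5*g² (W(g, d) = 5*(d + g*g) = 5*(d + g²) = 5*d + 5*g²)
W(-179, -207) + n(168, U(-11)) = (5*(-207) + 5*(-179)²) + 1405 = (-1035 + 5*32041) + 1405 = (-1035 + 160205) + 1405 = 159170 + 1405 = 160575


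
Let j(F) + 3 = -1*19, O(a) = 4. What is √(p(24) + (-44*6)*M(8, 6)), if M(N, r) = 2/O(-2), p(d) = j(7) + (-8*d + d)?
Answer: I*√322 ≈ 17.944*I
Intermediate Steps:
j(F) = -22 (j(F) = -3 - 1*19 = -3 - 19 = -22)
p(d) = -22 - 7*d (p(d) = -22 + (-8*d + d) = -22 - 7*d)
M(N, r) = ½ (M(N, r) = 2/4 = 2*(¼) = ½)
√(p(24) + (-44*6)*M(8, 6)) = √((-22 - 7*24) - 44*6*(½)) = √((-22 - 168) - 264*½) = √(-190 - 132) = √(-322) = I*√322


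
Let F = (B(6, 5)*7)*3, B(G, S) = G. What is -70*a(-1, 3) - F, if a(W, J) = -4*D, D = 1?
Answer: 154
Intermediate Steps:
a(W, J) = -4 (a(W, J) = -4*1 = -4)
F = 126 (F = (6*7)*3 = 42*3 = 126)
-70*a(-1, 3) - F = -70*(-4) - 1*126 = 280 - 126 = 154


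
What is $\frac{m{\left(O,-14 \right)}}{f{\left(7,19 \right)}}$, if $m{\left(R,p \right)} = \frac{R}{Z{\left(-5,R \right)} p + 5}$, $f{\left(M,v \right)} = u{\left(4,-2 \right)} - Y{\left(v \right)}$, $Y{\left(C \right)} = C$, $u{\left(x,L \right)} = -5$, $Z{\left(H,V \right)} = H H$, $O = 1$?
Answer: $\frac{1}{8280} \approx 0.00012077$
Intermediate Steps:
$Z{\left(H,V \right)} = H^{2}$
$f{\left(M,v \right)} = -5 - v$
$m{\left(R,p \right)} = \frac{R}{5 + 25 p}$ ($m{\left(R,p \right)} = \frac{R}{\left(-5\right)^{2} p + 5} = \frac{R}{25 p + 5} = \frac{R}{5 + 25 p}$)
$\frac{m{\left(O,-14 \right)}}{f{\left(7,19 \right)}} = \frac{\frac{1}{5} \cdot 1 \frac{1}{1 + 5 \left(-14\right)}}{-5 - 19} = \frac{\frac{1}{5} \cdot 1 \frac{1}{1 - 70}}{-5 - 19} = \frac{\frac{1}{5} \cdot 1 \frac{1}{-69}}{-24} = \frac{1}{5} \cdot 1 \left(- \frac{1}{69}\right) \left(- \frac{1}{24}\right) = \left(- \frac{1}{345}\right) \left(- \frac{1}{24}\right) = \frac{1}{8280}$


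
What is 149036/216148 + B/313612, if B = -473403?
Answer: -13896408403/16946651644 ≈ -0.82001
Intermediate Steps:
149036/216148 + B/313612 = 149036/216148 - 473403/313612 = 149036*(1/216148) - 473403*1/313612 = 37259/54037 - 473403/313612 = -13896408403/16946651644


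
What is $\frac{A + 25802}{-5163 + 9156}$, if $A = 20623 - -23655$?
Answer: $\frac{23360}{1331} \approx 17.551$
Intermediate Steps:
$A = 44278$ ($A = 20623 + 23655 = 44278$)
$\frac{A + 25802}{-5163 + 9156} = \frac{44278 + 25802}{-5163 + 9156} = \frac{70080}{3993} = 70080 \cdot \frac{1}{3993} = \frac{23360}{1331}$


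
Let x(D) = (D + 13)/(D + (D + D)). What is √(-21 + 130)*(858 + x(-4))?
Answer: 3429*√109/4 ≈ 8950.0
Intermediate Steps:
x(D) = (13 + D)/(3*D) (x(D) = (13 + D)/(D + 2*D) = (13 + D)/((3*D)) = (13 + D)*(1/(3*D)) = (13 + D)/(3*D))
√(-21 + 130)*(858 + x(-4)) = √(-21 + 130)*(858 + (⅓)*(13 - 4)/(-4)) = √109*(858 + (⅓)*(-¼)*9) = √109*(858 - ¾) = √109*(3429/4) = 3429*√109/4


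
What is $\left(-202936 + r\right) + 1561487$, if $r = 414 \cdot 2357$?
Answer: $2334349$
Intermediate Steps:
$r = 975798$
$\left(-202936 + r\right) + 1561487 = \left(-202936 + 975798\right) + 1561487 = 772862 + 1561487 = 2334349$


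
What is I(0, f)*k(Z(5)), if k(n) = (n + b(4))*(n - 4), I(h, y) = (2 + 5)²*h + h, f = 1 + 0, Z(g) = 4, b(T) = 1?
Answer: 0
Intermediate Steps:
f = 1
I(h, y) = 50*h (I(h, y) = 7²*h + h = 49*h + h = 50*h)
k(n) = (1 + n)*(-4 + n) (k(n) = (n + 1)*(n - 4) = (1 + n)*(-4 + n))
I(0, f)*k(Z(5)) = (50*0)*(-4 + 4² - 3*4) = 0*(-4 + 16 - 12) = 0*0 = 0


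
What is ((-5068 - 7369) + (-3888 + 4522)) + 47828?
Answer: 36025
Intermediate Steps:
((-5068 - 7369) + (-3888 + 4522)) + 47828 = (-12437 + 634) + 47828 = -11803 + 47828 = 36025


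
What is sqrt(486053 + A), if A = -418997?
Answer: 4*sqrt(4191) ≈ 258.95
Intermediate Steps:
sqrt(486053 + A) = sqrt(486053 - 418997) = sqrt(67056) = 4*sqrt(4191)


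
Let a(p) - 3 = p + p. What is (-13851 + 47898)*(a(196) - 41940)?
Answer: -1414482615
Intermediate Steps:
a(p) = 3 + 2*p (a(p) = 3 + (p + p) = 3 + 2*p)
(-13851 + 47898)*(a(196) - 41940) = (-13851 + 47898)*((3 + 2*196) - 41940) = 34047*((3 + 392) - 41940) = 34047*(395 - 41940) = 34047*(-41545) = -1414482615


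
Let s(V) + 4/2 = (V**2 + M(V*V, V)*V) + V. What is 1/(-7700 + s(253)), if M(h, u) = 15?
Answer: 1/60355 ≈ 1.6569e-5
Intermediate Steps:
s(V) = -2 + V**2 + 16*V (s(V) = -2 + ((V**2 + 15*V) + V) = -2 + (V**2 + 16*V) = -2 + V**2 + 16*V)
1/(-7700 + s(253)) = 1/(-7700 + (-2 + 253**2 + 16*253)) = 1/(-7700 + (-2 + 64009 + 4048)) = 1/(-7700 + 68055) = 1/60355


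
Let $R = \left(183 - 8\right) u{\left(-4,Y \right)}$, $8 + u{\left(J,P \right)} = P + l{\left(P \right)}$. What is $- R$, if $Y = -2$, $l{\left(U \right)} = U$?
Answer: $2100$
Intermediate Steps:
$u{\left(J,P \right)} = -8 + 2 P$ ($u{\left(J,P \right)} = -8 + \left(P + P\right) = -8 + 2 P$)
$R = -2100$ ($R = \left(183 - 8\right) \left(-8 + 2 \left(-2\right)\right) = \left(183 - 8\right) \left(-8 - 4\right) = 175 \left(-12\right) = -2100$)
$- R = \left(-1\right) \left(-2100\right) = 2100$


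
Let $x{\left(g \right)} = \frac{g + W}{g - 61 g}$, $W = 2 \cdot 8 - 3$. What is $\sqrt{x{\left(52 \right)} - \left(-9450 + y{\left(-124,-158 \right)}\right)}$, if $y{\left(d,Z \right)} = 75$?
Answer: $\frac{11 \sqrt{11157}}{12} \approx 96.824$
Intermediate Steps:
$W = 13$ ($W = 16 - 3 = 13$)
$x{\left(g \right)} = - \frac{13 + g}{60 g}$ ($x{\left(g \right)} = \frac{g + 13}{g - 61 g} = \frac{13 + g}{\left(-60\right) g} = \left(13 + g\right) \left(- \frac{1}{60 g}\right) = - \frac{13 + g}{60 g}$)
$\sqrt{x{\left(52 \right)} - \left(-9450 + y{\left(-124,-158 \right)}\right)} = \sqrt{\frac{-13 - 52}{60 \cdot 52} + \left(9450 - 75\right)} = \sqrt{\frac{1}{60} \cdot \frac{1}{52} \left(-13 - 52\right) + \left(9450 - 75\right)} = \sqrt{\frac{1}{60} \cdot \frac{1}{52} \left(-65\right) + 9375} = \sqrt{- \frac{1}{48} + 9375} = \sqrt{\frac{449999}{48}} = \frac{11 \sqrt{11157}}{12}$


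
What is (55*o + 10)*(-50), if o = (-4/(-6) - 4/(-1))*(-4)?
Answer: 152500/3 ≈ 50833.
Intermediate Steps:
o = -56/3 (o = (-4*(-⅙) - 4*(-1))*(-4) = (⅔ + 4)*(-4) = (14/3)*(-4) = -56/3 ≈ -18.667)
(55*o + 10)*(-50) = (55*(-56/3) + 10)*(-50) = (-3080/3 + 10)*(-50) = -3050/3*(-50) = 152500/3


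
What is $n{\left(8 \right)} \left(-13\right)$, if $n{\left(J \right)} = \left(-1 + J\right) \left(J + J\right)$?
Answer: $-1456$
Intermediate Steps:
$n{\left(J \right)} = 2 J \left(-1 + J\right)$ ($n{\left(J \right)} = \left(-1 + J\right) 2 J = 2 J \left(-1 + J\right)$)
$n{\left(8 \right)} \left(-13\right) = 2 \cdot 8 \left(-1 + 8\right) \left(-13\right) = 2 \cdot 8 \cdot 7 \left(-13\right) = 112 \left(-13\right) = -1456$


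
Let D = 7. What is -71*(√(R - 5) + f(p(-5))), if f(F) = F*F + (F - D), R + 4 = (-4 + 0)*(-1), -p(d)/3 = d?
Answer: -16543 - 71*I*√5 ≈ -16543.0 - 158.76*I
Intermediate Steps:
p(d) = -3*d
R = 0 (R = -4 + (-4 + 0)*(-1) = -4 - 4*(-1) = -4 + 4 = 0)
f(F) = -7 + F + F² (f(F) = F*F + (F - 1*7) = F² + (F - 7) = F² + (-7 + F) = -7 + F + F²)
-71*(√(R - 5) + f(p(-5))) = -71*(√(0 - 5) + (-7 - 3*(-5) + (-3*(-5))²)) = -71*(√(-5) + (-7 + 15 + 15²)) = -71*(I*√5 + (-7 + 15 + 225)) = -71*(I*√5 + 233) = -71*(233 + I*√5) = -16543 - 71*I*√5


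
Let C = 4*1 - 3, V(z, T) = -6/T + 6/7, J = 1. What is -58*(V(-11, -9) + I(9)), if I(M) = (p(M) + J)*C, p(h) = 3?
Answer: -6728/21 ≈ -320.38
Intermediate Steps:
V(z, T) = 6/7 - 6/T (V(z, T) = -6/T + 6*(⅐) = -6/T + 6/7 = 6/7 - 6/T)
C = 1 (C = 4 - 3 = 1)
I(M) = 4 (I(M) = (3 + 1)*1 = 4*1 = 4)
-58*(V(-11, -9) + I(9)) = -58*((6/7 - 6/(-9)) + 4) = -58*((6/7 - 6*(-⅑)) + 4) = -58*((6/7 + ⅔) + 4) = -58*(32/21 + 4) = -58*116/21 = -6728/21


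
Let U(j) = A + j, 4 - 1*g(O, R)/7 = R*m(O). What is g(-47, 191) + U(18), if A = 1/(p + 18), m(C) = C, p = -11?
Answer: 440196/7 ≈ 62885.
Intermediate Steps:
A = ⅐ (A = 1/(-11 + 18) = 1/7 = ⅐ ≈ 0.14286)
g(O, R) = 28 - 7*O*R (g(O, R) = 28 - 7*R*O = 28 - 7*O*R)
U(j) = ⅐ + j
g(-47, 191) + U(18) = (28 - 7*(-47)*191) + (⅐ + 18) = (28 + 62839) + 127/7 = 62867 + 127/7 = 440196/7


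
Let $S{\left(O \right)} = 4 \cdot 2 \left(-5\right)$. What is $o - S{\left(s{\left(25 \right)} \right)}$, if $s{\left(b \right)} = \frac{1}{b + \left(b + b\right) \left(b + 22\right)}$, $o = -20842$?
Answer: $-20802$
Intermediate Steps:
$s{\left(b \right)} = \frac{1}{b + 2 b \left(22 + b\right)}$
$S{\left(O \right)} = -40$ ($S{\left(O \right)} = 8 \left(-5\right) = -40$)
$o - S{\left(s{\left(25 \right)} \right)} = -20842 - -40 = -20842 + 40 = -20802$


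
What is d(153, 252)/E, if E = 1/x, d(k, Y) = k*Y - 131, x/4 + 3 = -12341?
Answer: -1897272800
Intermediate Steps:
x = -49376 (x = -12 + 4*(-12341) = -12 - 49364 = -49376)
d(k, Y) = -131 + Y*k (d(k, Y) = Y*k - 131 = -131 + Y*k)
E = -1/49376 (E = 1/(-49376) = -1/49376 ≈ -2.0253e-5)
d(153, 252)/E = (-131 + 252*153)/(-1/49376) = (-131 + 38556)*(-49376) = 38425*(-49376) = -1897272800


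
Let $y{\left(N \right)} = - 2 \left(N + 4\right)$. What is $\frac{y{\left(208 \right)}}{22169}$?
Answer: $- \frac{424}{22169} \approx -0.019126$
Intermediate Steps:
$y{\left(N \right)} = -8 - 2 N$ ($y{\left(N \right)} = - 2 \left(4 + N\right) = -8 - 2 N$)
$\frac{y{\left(208 \right)}}{22169} = \frac{-8 - 416}{22169} = \left(-8 - 416\right) \frac{1}{22169} = \left(-424\right) \frac{1}{22169} = - \frac{424}{22169}$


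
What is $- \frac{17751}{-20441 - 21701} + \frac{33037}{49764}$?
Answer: $\frac{1137803009}{1048577244} \approx 1.0851$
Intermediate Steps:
$- \frac{17751}{-20441 - 21701} + \frac{33037}{49764} = - \frac{17751}{-20441 - 21701} + 33037 \cdot \frac{1}{49764} = - \frac{17751}{-42142} + \frac{33037}{49764} = \left(-17751\right) \left(- \frac{1}{42142}\right) + \frac{33037}{49764} = \frac{17751}{42142} + \frac{33037}{49764} = \frac{1137803009}{1048577244}$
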